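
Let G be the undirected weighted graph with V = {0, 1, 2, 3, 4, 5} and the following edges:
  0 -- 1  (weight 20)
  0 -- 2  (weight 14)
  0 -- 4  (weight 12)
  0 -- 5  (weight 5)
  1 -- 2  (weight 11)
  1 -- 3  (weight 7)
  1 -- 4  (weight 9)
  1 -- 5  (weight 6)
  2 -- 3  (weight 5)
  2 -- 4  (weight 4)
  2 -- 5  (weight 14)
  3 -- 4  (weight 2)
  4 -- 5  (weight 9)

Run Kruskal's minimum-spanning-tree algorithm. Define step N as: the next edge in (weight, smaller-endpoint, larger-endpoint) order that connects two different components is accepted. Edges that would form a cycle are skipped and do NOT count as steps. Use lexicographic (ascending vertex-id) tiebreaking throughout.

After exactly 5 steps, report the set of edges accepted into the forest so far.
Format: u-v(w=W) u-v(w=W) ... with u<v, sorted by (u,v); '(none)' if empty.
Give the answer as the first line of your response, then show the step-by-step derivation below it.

0-5(w=5) 1-3(w=7) 1-5(w=6) 2-4(w=4) 3-4(w=2)

step 1: add edge 3-4 (w=2); MST = {3-4(w=2)}
step 2: add edge 2-4 (w=4); MST = {2-4(w=4) 3-4(w=2)}
step 3: add edge 0-5 (w=5); MST = {0-5(w=5) 2-4(w=4) 3-4(w=2)}
step 4: add edge 1-5 (w=6); MST = {0-5(w=5) 1-5(w=6) 2-4(w=4) 3-4(w=2)}
step 5: add edge 1-3 (w=7); MST = {0-5(w=5) 1-3(w=7) 1-5(w=6) 2-4(w=4) 3-4(w=2)}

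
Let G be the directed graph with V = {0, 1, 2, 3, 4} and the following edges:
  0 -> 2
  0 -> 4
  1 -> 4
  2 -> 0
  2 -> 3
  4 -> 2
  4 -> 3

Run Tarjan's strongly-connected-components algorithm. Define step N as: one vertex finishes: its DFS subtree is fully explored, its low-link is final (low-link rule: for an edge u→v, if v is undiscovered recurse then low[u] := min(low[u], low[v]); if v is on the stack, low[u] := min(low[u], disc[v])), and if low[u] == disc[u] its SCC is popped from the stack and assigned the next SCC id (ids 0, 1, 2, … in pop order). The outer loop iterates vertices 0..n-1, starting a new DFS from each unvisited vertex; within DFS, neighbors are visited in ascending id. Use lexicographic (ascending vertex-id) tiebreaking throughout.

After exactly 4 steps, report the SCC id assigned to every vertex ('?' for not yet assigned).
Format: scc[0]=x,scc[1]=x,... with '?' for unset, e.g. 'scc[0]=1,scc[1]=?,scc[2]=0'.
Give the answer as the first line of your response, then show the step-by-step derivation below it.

scc[0]=1,scc[1]=?,scc[2]=1,scc[3]=0,scc[4]=1

step 1: low=(low[0]=0,low[1]=?,low[2]=0,low[3]=2,low[4]=?); scc=(scc[0]=?,scc[1]=?,scc[2]=?,scc[3]=0,scc[4]=?)
step 2: low=(low[0]=0,low[1]=?,low[2]=0,low[3]=2,low[4]=?); scc=(scc[0]=?,scc[1]=?,scc[2]=?,scc[3]=0,scc[4]=?)
step 3: low=(low[0]=0,low[1]=?,low[2]=0,low[3]=2,low[4]=1); scc=(scc[0]=?,scc[1]=?,scc[2]=?,scc[3]=0,scc[4]=?)
step 4: low=(low[0]=0,low[1]=?,low[2]=0,low[3]=2,low[4]=1); scc=(scc[0]=1,scc[1]=?,scc[2]=1,scc[3]=0,scc[4]=1)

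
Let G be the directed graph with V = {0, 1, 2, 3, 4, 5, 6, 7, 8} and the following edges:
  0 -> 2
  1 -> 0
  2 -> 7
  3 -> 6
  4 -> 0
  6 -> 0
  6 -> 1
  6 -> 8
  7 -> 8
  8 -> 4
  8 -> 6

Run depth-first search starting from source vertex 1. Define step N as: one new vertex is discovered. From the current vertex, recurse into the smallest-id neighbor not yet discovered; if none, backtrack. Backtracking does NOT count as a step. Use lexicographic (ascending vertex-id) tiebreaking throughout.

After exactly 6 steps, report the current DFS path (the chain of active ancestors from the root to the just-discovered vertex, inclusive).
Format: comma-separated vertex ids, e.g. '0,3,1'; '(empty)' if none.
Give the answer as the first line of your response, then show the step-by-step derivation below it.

1,0,2,7,8,4

step 1: discover 1; path=1; order=1
step 2: discover 0; path=1>0; order=1,0
step 3: discover 2; path=1>0>2; order=1,0,2
step 4: discover 7; path=1>0>2>7; order=1,0,2,7
step 5: discover 8; path=1>0>2>7>8; order=1,0,2,7,8
step 6: discover 4; path=1>0>2>7>8>4; order=1,0,2,7,8,4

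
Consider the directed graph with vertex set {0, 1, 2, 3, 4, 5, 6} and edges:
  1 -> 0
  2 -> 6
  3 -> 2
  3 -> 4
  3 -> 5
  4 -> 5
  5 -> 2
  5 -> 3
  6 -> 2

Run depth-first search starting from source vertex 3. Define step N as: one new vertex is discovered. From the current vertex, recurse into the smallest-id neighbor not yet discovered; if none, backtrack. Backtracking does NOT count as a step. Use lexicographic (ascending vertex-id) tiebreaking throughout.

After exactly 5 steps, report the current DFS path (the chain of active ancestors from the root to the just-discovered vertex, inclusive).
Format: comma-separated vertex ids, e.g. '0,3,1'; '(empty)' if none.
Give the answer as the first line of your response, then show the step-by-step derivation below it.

3,4,5

step 1: discover 3; path=3; order=3
step 2: discover 2; path=3>2; order=3,2
step 3: discover 6; path=3>2>6; order=3,2,6
step 4: discover 4; path=3>4; order=3,2,6,4
step 5: discover 5; path=3>4>5; order=3,2,6,4,5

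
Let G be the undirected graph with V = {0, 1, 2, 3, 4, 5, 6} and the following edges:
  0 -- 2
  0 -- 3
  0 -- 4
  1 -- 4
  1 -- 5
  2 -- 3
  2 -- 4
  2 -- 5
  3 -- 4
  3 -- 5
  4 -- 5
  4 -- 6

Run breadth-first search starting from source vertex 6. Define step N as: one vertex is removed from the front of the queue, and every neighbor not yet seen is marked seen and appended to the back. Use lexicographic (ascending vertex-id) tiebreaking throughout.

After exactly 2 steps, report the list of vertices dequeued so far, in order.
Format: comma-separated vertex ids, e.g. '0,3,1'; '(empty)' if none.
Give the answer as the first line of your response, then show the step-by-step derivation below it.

6,4

step 1: dequeue 6; queue=[4]; order=6
step 2: dequeue 4; queue=[0,1,2,3,5]; order=6,4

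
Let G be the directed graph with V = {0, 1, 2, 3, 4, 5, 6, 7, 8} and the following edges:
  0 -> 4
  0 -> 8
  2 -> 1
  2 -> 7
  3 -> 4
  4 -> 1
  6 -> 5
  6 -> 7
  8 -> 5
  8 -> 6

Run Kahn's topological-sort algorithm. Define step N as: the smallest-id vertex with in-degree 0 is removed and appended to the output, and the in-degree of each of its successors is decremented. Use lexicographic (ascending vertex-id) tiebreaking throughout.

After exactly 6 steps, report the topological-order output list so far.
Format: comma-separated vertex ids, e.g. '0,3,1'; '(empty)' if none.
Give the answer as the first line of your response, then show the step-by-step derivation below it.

0,2,3,4,1,8

step 1: output 0; order=[0]; indeg=(0,2,0,0,1,2,1,2,0)
step 2: output 2; order=[0,2]; indeg=(0,1,0,0,1,2,1,1,0)
step 3: output 3; order=[0,2,3]; indeg=(0,1,0,0,0,2,1,1,0)
step 4: output 4; order=[0,2,3,4]; indeg=(0,0,0,0,0,2,1,1,0)
step 5: output 1; order=[0,2,3,4,1]; indeg=(0,0,0,0,0,2,1,1,0)
step 6: output 8; order=[0,2,3,4,1,8]; indeg=(0,0,0,0,0,1,0,1,0)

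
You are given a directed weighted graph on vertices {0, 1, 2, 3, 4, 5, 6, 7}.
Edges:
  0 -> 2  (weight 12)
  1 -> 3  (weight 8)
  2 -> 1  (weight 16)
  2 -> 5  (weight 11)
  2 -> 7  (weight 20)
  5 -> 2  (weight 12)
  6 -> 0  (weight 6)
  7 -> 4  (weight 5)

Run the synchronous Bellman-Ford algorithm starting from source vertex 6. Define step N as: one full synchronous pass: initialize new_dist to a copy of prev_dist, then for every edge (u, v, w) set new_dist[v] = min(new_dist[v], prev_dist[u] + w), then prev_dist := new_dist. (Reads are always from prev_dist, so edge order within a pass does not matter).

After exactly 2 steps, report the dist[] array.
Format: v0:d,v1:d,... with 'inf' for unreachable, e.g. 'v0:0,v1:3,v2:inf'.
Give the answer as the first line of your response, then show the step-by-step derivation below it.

v0:6,v1:inf,v2:18,v3:inf,v4:inf,v5:inf,v6:0,v7:inf

step 1: dist = v0:6,v1:inf,v2:inf,v3:inf,v4:inf,v5:inf,v6:0,v7:inf
step 2: dist = v0:6,v1:inf,v2:18,v3:inf,v4:inf,v5:inf,v6:0,v7:inf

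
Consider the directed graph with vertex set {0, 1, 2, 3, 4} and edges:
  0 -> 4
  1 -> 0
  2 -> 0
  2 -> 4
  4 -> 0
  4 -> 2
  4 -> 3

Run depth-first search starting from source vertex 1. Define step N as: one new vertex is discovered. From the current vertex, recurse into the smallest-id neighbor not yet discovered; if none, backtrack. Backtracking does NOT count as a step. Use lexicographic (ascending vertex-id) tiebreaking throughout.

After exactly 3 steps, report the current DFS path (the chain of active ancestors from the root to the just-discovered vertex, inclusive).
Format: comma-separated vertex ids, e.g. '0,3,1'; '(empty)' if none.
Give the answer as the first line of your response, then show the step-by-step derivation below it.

1,0,4

step 1: discover 1; path=1; order=1
step 2: discover 0; path=1>0; order=1,0
step 3: discover 4; path=1>0>4; order=1,0,4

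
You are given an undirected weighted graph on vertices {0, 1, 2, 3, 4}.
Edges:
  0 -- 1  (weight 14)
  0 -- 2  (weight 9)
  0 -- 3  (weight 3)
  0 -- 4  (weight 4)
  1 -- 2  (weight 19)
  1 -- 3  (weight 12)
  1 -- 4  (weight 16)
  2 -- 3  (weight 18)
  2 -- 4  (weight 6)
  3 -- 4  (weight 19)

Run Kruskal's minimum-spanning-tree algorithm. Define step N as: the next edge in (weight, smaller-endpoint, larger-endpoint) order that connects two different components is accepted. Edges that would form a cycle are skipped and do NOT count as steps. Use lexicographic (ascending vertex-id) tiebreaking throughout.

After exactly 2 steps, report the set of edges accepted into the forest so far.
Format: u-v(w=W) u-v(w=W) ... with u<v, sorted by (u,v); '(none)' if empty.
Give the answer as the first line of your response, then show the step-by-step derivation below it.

0-3(w=3) 0-4(w=4)

step 1: add edge 0-3 (w=3); MST = {0-3(w=3)}
step 2: add edge 0-4 (w=4); MST = {0-3(w=3) 0-4(w=4)}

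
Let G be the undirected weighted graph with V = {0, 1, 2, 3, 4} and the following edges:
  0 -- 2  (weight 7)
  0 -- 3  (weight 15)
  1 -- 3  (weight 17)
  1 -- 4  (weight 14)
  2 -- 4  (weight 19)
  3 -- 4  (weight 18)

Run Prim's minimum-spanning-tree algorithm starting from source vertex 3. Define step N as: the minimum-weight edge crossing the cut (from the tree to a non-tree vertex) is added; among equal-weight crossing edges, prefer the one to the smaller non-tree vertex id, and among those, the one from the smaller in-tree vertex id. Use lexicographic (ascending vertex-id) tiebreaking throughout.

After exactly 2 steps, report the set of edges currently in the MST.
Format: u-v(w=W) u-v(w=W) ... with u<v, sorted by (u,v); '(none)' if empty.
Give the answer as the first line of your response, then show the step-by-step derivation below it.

0-2(w=7) 0-3(w=15)

step 1: add edge 0-3 (w=15); MST = {0-3(w=15)}
step 2: add edge 0-2 (w=7); MST = {0-2(w=7) 0-3(w=15)}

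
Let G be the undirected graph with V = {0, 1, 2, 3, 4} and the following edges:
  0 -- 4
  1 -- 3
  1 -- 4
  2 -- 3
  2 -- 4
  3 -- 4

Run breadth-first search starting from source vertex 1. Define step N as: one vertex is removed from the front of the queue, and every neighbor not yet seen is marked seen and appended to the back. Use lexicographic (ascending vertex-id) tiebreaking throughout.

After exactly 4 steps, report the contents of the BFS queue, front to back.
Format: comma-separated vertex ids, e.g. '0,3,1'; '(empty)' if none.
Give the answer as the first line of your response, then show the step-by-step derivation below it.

0

step 1: dequeue 1; queue=[3,4]; order=1
step 2: dequeue 3; queue=[4,2]; order=1,3
step 3: dequeue 4; queue=[2,0]; order=1,3,4
step 4: dequeue 2; queue=[0]; order=1,3,4,2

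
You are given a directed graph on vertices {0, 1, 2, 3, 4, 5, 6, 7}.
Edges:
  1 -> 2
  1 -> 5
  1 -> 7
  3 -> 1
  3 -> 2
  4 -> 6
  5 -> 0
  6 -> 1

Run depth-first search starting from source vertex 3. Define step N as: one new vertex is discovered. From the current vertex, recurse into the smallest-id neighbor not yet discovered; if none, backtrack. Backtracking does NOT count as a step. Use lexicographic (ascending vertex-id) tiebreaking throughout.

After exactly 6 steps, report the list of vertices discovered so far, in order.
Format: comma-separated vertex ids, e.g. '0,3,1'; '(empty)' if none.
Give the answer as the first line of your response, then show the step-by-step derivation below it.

3,1,2,5,0,7

step 1: discover 3; path=3; order=3
step 2: discover 1; path=3>1; order=3,1
step 3: discover 2; path=3>1>2; order=3,1,2
step 4: discover 5; path=3>1>5; order=3,1,2,5
step 5: discover 0; path=3>1>5>0; order=3,1,2,5,0
step 6: discover 7; path=3>1>7; order=3,1,2,5,0,7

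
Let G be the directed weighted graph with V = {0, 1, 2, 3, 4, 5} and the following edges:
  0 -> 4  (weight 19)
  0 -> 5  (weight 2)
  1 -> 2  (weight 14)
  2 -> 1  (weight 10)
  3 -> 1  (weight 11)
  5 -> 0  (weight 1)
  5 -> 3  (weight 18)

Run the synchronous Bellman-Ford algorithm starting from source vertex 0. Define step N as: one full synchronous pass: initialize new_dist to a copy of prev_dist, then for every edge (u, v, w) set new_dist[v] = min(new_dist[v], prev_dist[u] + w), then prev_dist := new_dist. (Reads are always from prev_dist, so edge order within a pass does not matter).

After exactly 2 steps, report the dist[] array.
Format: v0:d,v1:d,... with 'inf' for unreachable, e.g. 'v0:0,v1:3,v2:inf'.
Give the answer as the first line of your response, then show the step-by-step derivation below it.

v0:0,v1:inf,v2:inf,v3:20,v4:19,v5:2

step 1: dist = v0:0,v1:inf,v2:inf,v3:inf,v4:19,v5:2
step 2: dist = v0:0,v1:inf,v2:inf,v3:20,v4:19,v5:2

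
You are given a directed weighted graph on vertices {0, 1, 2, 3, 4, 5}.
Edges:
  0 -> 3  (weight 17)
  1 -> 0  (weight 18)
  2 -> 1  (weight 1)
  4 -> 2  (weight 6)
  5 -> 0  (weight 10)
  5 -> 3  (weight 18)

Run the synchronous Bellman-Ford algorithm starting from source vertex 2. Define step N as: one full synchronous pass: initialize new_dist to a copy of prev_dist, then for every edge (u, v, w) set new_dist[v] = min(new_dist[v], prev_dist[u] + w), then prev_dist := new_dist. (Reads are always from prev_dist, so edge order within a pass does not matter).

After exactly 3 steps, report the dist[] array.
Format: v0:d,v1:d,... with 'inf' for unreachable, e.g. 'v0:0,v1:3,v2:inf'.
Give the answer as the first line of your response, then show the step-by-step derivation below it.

v0:19,v1:1,v2:0,v3:36,v4:inf,v5:inf

step 1: dist = v0:inf,v1:1,v2:0,v3:inf,v4:inf,v5:inf
step 2: dist = v0:19,v1:1,v2:0,v3:inf,v4:inf,v5:inf
step 3: dist = v0:19,v1:1,v2:0,v3:36,v4:inf,v5:inf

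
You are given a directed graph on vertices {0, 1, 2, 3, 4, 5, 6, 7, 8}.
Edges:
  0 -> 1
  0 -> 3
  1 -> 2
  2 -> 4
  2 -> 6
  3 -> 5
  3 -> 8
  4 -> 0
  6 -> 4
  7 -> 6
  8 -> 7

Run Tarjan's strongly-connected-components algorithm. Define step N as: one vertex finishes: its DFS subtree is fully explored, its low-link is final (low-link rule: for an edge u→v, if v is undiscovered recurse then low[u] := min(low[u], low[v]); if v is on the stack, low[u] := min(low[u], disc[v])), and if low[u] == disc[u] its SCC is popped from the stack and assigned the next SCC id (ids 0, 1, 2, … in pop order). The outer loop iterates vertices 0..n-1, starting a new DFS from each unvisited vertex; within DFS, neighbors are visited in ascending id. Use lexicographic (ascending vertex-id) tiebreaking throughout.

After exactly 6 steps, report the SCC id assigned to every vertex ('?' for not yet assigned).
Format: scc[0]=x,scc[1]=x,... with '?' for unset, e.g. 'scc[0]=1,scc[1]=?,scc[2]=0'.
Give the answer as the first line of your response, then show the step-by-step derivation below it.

scc[0]=?,scc[1]=?,scc[2]=?,scc[3]=?,scc[4]=?,scc[5]=0,scc[6]=?,scc[7]=?,scc[8]=?

step 1: low=(low[0]=0,low[1]=1,low[2]=2,low[3]=?,low[4]=0,low[5]=?,low[6]=?,low[7]=?,low[8]=?); scc=(scc[0]=?,scc[1]=?,scc[2]=?,scc[3]=?,scc[4]=?,scc[5]=?,scc[6]=?,scc[7]=?,scc[8]=?)
step 2: low=(low[0]=0,low[1]=1,low[2]=0,low[3]=?,low[4]=0,low[5]=?,low[6]=3,low[7]=?,low[8]=?); scc=(scc[0]=?,scc[1]=?,scc[2]=?,scc[3]=?,scc[4]=?,scc[5]=?,scc[6]=?,scc[7]=?,scc[8]=?)
step 3: low=(low[0]=0,low[1]=1,low[2]=0,low[3]=?,low[4]=0,low[5]=?,low[6]=3,low[7]=?,low[8]=?); scc=(scc[0]=?,scc[1]=?,scc[2]=?,scc[3]=?,scc[4]=?,scc[5]=?,scc[6]=?,scc[7]=?,scc[8]=?)
step 4: low=(low[0]=0,low[1]=0,low[2]=0,low[3]=?,low[4]=0,low[5]=?,low[6]=3,low[7]=?,low[8]=?); scc=(scc[0]=?,scc[1]=?,scc[2]=?,scc[3]=?,scc[4]=?,scc[5]=?,scc[6]=?,scc[7]=?,scc[8]=?)
step 5: low=(low[0]=0,low[1]=0,low[2]=0,low[3]=5,low[4]=0,low[5]=6,low[6]=3,low[7]=?,low[8]=?); scc=(scc[0]=?,scc[1]=?,scc[2]=?,scc[3]=?,scc[4]=?,scc[5]=0,scc[6]=?,scc[7]=?,scc[8]=?)
step 6: low=(low[0]=0,low[1]=0,low[2]=0,low[3]=5,low[4]=0,low[5]=6,low[6]=3,low[7]=4,low[8]=7); scc=(scc[0]=?,scc[1]=?,scc[2]=?,scc[3]=?,scc[4]=?,scc[5]=0,scc[6]=?,scc[7]=?,scc[8]=?)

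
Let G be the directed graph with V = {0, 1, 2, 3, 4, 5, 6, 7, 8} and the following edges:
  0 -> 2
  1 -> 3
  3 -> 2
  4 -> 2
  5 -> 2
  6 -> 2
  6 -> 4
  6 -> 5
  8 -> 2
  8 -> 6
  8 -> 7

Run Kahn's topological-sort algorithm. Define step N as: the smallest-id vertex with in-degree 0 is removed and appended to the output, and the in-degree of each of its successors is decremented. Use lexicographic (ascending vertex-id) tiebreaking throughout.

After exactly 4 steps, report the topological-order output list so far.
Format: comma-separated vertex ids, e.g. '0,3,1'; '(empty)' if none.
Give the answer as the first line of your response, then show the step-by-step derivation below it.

0,1,3,8

step 1: output 0; order=[0]; indeg=(0,0,5,1,1,1,1,1,0)
step 2: output 1; order=[0,1]; indeg=(0,0,5,0,1,1,1,1,0)
step 3: output 3; order=[0,1,3]; indeg=(0,0,4,0,1,1,1,1,0)
step 4: output 8; order=[0,1,3,8]; indeg=(0,0,3,0,1,1,0,0,0)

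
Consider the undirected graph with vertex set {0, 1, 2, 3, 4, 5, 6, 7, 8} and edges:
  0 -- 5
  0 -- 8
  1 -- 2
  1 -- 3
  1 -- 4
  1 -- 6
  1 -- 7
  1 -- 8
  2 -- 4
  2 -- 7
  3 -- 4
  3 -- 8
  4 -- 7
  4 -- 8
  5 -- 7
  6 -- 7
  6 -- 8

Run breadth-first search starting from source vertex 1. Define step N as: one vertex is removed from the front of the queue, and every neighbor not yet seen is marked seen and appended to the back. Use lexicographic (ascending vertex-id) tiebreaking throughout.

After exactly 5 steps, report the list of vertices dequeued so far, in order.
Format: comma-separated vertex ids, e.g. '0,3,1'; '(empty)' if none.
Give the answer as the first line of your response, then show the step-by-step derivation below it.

1,2,3,4,6

step 1: dequeue 1; queue=[2,3,4,6,7,8]; order=1
step 2: dequeue 2; queue=[3,4,6,7,8]; order=1,2
step 3: dequeue 3; queue=[4,6,7,8]; order=1,2,3
step 4: dequeue 4; queue=[6,7,8]; order=1,2,3,4
step 5: dequeue 6; queue=[7,8]; order=1,2,3,4,6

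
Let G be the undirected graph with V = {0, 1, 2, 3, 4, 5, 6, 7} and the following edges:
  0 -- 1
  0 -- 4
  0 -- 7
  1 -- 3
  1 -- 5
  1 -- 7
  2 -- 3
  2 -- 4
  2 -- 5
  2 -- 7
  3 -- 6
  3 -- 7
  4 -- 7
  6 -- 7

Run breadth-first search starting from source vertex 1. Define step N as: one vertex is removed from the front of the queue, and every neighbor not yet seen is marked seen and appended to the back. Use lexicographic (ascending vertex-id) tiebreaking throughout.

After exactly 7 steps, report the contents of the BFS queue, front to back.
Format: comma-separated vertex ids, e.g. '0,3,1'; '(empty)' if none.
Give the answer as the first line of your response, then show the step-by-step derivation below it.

6

step 1: dequeue 1; queue=[0,3,5,7]; order=1
step 2: dequeue 0; queue=[3,5,7,4]; order=1,0
step 3: dequeue 3; queue=[5,7,4,2,6]; order=1,0,3
step 4: dequeue 5; queue=[7,4,2,6]; order=1,0,3,5
step 5: dequeue 7; queue=[4,2,6]; order=1,0,3,5,7
step 6: dequeue 4; queue=[2,6]; order=1,0,3,5,7,4
step 7: dequeue 2; queue=[6]; order=1,0,3,5,7,4,2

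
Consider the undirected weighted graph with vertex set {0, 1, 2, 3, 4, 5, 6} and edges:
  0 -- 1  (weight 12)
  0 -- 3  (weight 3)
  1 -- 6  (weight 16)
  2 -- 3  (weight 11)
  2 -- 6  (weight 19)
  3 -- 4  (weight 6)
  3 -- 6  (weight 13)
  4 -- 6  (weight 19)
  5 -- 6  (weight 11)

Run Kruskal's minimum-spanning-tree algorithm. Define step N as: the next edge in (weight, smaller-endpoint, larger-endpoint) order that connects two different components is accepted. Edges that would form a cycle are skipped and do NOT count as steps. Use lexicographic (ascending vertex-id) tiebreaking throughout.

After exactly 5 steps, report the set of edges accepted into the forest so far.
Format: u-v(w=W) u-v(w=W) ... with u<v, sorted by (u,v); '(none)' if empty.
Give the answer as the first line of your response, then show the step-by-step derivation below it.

0-1(w=12) 0-3(w=3) 2-3(w=11) 3-4(w=6) 5-6(w=11)

step 1: add edge 0-3 (w=3); MST = {0-3(w=3)}
step 2: add edge 3-4 (w=6); MST = {0-3(w=3) 3-4(w=6)}
step 3: add edge 2-3 (w=11); MST = {0-3(w=3) 2-3(w=11) 3-4(w=6)}
step 4: add edge 5-6 (w=11); MST = {0-3(w=3) 2-3(w=11) 3-4(w=6) 5-6(w=11)}
step 5: add edge 0-1 (w=12); MST = {0-1(w=12) 0-3(w=3) 2-3(w=11) 3-4(w=6) 5-6(w=11)}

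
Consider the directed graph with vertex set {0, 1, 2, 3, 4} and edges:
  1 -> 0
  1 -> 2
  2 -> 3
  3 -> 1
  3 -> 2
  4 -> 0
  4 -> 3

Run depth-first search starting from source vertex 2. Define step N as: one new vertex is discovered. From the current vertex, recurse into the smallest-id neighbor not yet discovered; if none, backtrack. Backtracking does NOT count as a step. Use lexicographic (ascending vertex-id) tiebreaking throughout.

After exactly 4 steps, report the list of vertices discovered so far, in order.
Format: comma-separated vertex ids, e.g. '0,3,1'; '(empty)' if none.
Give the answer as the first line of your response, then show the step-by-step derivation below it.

2,3,1,0

step 1: discover 2; path=2; order=2
step 2: discover 3; path=2>3; order=2,3
step 3: discover 1; path=2>3>1; order=2,3,1
step 4: discover 0; path=2>3>1>0; order=2,3,1,0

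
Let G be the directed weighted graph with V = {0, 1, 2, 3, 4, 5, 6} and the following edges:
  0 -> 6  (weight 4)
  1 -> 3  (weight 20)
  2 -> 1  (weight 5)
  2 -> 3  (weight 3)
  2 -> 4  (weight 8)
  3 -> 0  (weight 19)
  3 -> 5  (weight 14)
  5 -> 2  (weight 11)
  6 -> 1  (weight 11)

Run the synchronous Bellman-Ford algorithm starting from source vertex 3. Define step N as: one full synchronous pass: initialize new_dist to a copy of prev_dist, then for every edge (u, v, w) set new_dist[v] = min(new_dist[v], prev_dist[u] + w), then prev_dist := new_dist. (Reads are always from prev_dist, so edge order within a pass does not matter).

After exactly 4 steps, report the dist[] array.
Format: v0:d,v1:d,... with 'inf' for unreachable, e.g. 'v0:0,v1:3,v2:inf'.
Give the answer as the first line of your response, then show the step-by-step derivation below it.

v0:19,v1:30,v2:25,v3:0,v4:33,v5:14,v6:23

step 1: dist = v0:19,v1:inf,v2:inf,v3:0,v4:inf,v5:14,v6:inf
step 2: dist = v0:19,v1:inf,v2:25,v3:0,v4:inf,v5:14,v6:23
step 3: dist = v0:19,v1:30,v2:25,v3:0,v4:33,v5:14,v6:23
step 4: dist = v0:19,v1:30,v2:25,v3:0,v4:33,v5:14,v6:23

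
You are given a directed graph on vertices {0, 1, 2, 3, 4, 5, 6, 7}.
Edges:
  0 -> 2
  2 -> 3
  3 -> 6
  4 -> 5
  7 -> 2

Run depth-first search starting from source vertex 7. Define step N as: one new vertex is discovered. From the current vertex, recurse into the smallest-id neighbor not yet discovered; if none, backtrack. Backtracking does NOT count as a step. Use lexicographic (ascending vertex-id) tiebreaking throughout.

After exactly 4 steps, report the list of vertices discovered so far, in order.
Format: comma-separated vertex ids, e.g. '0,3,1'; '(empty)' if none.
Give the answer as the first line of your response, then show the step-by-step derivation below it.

7,2,3,6

step 1: discover 7; path=7; order=7
step 2: discover 2; path=7>2; order=7,2
step 3: discover 3; path=7>2>3; order=7,2,3
step 4: discover 6; path=7>2>3>6; order=7,2,3,6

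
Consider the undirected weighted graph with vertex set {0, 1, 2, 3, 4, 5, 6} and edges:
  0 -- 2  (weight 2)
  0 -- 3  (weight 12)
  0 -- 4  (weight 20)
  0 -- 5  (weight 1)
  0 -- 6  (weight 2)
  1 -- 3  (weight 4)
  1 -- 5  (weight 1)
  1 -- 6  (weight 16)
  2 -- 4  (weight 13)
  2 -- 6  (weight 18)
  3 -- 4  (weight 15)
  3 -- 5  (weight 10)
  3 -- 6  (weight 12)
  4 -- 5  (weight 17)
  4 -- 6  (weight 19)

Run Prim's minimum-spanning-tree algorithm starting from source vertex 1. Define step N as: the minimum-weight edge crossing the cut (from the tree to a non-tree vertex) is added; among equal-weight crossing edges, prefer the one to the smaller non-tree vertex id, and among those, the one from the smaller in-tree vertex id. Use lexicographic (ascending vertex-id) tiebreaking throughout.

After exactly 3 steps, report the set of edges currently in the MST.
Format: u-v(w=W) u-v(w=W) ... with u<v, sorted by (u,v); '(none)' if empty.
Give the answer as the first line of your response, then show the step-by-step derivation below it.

0-2(w=2) 0-5(w=1) 1-5(w=1)

step 1: add edge 1-5 (w=1); MST = {1-5(w=1)}
step 2: add edge 0-5 (w=1); MST = {0-5(w=1) 1-5(w=1)}
step 3: add edge 0-2 (w=2); MST = {0-2(w=2) 0-5(w=1) 1-5(w=1)}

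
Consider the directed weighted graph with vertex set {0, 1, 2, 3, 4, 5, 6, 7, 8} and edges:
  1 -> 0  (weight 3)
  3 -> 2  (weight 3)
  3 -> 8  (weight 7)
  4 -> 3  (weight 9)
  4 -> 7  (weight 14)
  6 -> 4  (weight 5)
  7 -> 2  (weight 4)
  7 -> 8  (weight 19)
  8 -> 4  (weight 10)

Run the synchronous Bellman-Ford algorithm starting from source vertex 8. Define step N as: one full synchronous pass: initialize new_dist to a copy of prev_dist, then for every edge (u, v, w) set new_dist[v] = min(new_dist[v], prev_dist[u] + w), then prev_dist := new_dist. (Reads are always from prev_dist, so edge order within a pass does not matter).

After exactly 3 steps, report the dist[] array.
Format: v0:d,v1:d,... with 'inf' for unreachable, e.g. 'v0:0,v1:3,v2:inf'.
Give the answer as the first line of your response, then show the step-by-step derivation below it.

v0:inf,v1:inf,v2:22,v3:19,v4:10,v5:inf,v6:inf,v7:24,v8:0

step 1: dist = v0:inf,v1:inf,v2:inf,v3:inf,v4:10,v5:inf,v6:inf,v7:inf,v8:0
step 2: dist = v0:inf,v1:inf,v2:inf,v3:19,v4:10,v5:inf,v6:inf,v7:24,v8:0
step 3: dist = v0:inf,v1:inf,v2:22,v3:19,v4:10,v5:inf,v6:inf,v7:24,v8:0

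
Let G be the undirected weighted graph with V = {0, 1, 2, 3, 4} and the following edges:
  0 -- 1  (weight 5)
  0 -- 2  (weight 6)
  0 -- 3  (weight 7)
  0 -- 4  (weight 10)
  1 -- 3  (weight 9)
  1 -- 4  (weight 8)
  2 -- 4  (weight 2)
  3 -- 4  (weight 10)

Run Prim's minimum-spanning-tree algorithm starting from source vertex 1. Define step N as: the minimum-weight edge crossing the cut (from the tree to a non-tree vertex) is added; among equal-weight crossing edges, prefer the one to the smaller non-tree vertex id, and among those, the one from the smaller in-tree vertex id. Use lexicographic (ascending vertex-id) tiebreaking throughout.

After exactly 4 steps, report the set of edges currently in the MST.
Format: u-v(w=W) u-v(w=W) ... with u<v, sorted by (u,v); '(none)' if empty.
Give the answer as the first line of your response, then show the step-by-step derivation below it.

0-1(w=5) 0-2(w=6) 0-3(w=7) 2-4(w=2)

step 1: add edge 0-1 (w=5); MST = {0-1(w=5)}
step 2: add edge 0-2 (w=6); MST = {0-1(w=5) 0-2(w=6)}
step 3: add edge 2-4 (w=2); MST = {0-1(w=5) 0-2(w=6) 2-4(w=2)}
step 4: add edge 0-3 (w=7); MST = {0-1(w=5) 0-2(w=6) 0-3(w=7) 2-4(w=2)}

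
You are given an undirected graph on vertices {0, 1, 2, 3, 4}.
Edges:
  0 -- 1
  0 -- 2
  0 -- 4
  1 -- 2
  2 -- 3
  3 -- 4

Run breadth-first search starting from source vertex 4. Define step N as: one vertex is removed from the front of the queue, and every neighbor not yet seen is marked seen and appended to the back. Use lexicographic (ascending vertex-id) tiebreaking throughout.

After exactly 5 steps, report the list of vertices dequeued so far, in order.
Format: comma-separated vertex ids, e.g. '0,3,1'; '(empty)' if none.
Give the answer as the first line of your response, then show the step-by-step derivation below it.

4,0,3,1,2

step 1: dequeue 4; queue=[0,3]; order=4
step 2: dequeue 0; queue=[3,1,2]; order=4,0
step 3: dequeue 3; queue=[1,2]; order=4,0,3
step 4: dequeue 1; queue=[2]; order=4,0,3,1
step 5: dequeue 2; queue=[(empty)]; order=4,0,3,1,2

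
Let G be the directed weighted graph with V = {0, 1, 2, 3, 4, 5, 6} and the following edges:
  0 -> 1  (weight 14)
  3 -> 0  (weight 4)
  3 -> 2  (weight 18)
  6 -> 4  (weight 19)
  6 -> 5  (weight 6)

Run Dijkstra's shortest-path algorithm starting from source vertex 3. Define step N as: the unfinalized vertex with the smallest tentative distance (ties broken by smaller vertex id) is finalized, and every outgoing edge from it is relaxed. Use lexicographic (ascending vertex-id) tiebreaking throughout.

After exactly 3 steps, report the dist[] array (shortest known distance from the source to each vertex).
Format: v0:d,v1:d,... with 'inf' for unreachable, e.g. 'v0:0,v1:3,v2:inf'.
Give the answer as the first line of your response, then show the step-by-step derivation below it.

v0:4,v1:18,v2:18,v3:0,v4:inf,v5:inf,v6:inf

step 1: dist = v0:4,v1:inf,v2:18,v3:0,v4:inf,v5:inf,v6:inf
step 2: dist = v0:4,v1:18,v2:18,v3:0,v4:inf,v5:inf,v6:inf
step 3: dist = v0:4,v1:18,v2:18,v3:0,v4:inf,v5:inf,v6:inf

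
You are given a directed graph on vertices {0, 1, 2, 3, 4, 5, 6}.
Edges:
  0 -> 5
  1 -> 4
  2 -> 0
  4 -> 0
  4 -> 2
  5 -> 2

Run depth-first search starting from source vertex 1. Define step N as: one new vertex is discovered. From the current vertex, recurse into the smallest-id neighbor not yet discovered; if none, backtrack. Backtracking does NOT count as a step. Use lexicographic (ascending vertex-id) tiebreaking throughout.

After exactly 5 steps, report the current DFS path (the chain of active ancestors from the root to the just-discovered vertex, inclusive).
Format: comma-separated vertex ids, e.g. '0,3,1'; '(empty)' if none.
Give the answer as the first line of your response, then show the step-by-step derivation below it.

1,4,0,5,2

step 1: discover 1; path=1; order=1
step 2: discover 4; path=1>4; order=1,4
step 3: discover 0; path=1>4>0; order=1,4,0
step 4: discover 5; path=1>4>0>5; order=1,4,0,5
step 5: discover 2; path=1>4>0>5>2; order=1,4,0,5,2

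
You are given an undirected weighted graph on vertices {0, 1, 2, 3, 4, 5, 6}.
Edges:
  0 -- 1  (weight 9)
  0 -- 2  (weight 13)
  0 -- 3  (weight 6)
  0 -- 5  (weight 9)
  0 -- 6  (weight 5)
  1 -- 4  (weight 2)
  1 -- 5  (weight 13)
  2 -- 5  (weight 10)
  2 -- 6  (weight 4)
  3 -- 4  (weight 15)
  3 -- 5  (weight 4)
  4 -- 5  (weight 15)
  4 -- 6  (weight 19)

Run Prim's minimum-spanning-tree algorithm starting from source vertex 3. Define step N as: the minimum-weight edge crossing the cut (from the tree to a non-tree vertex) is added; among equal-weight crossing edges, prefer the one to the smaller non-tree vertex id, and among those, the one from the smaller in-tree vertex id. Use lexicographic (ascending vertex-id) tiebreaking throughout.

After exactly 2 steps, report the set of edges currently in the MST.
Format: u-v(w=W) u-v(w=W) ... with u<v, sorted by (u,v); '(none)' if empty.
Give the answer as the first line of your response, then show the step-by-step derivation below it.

0-3(w=6) 3-5(w=4)

step 1: add edge 3-5 (w=4); MST = {3-5(w=4)}
step 2: add edge 0-3 (w=6); MST = {0-3(w=6) 3-5(w=4)}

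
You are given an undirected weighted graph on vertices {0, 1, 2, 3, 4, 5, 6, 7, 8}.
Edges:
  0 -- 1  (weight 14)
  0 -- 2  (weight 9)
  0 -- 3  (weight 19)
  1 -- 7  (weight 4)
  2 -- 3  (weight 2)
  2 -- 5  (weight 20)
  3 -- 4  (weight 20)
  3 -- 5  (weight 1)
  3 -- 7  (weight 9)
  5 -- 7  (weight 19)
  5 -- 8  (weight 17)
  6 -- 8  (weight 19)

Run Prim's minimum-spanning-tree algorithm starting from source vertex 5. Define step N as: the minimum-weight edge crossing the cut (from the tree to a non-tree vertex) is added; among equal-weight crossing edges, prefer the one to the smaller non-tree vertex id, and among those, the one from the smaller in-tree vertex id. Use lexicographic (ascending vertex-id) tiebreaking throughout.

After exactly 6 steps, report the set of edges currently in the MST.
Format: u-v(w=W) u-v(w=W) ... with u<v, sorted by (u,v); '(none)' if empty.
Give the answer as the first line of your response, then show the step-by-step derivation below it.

0-2(w=9) 1-7(w=4) 2-3(w=2) 3-5(w=1) 3-7(w=9) 5-8(w=17)

step 1: add edge 3-5 (w=1); MST = {3-5(w=1)}
step 2: add edge 2-3 (w=2); MST = {2-3(w=2) 3-5(w=1)}
step 3: add edge 0-2 (w=9); MST = {0-2(w=9) 2-3(w=2) 3-5(w=1)}
step 4: add edge 3-7 (w=9); MST = {0-2(w=9) 2-3(w=2) 3-5(w=1) 3-7(w=9)}
step 5: add edge 1-7 (w=4); MST = {0-2(w=9) 1-7(w=4) 2-3(w=2) 3-5(w=1) 3-7(w=9)}
step 6: add edge 5-8 (w=17); MST = {0-2(w=9) 1-7(w=4) 2-3(w=2) 3-5(w=1) 3-7(w=9) 5-8(w=17)}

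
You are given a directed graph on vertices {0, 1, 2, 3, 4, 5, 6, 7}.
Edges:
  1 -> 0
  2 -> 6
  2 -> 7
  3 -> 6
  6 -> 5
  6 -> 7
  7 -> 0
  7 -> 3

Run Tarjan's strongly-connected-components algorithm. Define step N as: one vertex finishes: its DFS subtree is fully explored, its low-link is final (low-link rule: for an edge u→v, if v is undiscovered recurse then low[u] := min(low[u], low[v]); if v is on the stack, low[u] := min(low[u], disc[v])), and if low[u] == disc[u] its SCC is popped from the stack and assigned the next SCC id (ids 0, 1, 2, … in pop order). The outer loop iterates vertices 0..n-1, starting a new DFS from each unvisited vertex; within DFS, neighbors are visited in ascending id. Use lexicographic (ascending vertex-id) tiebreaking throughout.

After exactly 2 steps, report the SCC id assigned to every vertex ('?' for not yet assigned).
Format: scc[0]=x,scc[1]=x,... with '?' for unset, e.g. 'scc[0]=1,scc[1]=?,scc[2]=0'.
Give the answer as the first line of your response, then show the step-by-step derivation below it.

scc[0]=0,scc[1]=1,scc[2]=?,scc[3]=?,scc[4]=?,scc[5]=?,scc[6]=?,scc[7]=?

step 1: low=(low[0]=0,low[1]=?,low[2]=?,low[3]=?,low[4]=?,low[5]=?,low[6]=?,low[7]=?); scc=(scc[0]=0,scc[1]=?,scc[2]=?,scc[3]=?,scc[4]=?,scc[5]=?,scc[6]=?,scc[7]=?)
step 2: low=(low[0]=0,low[1]=1,low[2]=?,low[3]=?,low[4]=?,low[5]=?,low[6]=?,low[7]=?); scc=(scc[0]=0,scc[1]=1,scc[2]=?,scc[3]=?,scc[4]=?,scc[5]=?,scc[6]=?,scc[7]=?)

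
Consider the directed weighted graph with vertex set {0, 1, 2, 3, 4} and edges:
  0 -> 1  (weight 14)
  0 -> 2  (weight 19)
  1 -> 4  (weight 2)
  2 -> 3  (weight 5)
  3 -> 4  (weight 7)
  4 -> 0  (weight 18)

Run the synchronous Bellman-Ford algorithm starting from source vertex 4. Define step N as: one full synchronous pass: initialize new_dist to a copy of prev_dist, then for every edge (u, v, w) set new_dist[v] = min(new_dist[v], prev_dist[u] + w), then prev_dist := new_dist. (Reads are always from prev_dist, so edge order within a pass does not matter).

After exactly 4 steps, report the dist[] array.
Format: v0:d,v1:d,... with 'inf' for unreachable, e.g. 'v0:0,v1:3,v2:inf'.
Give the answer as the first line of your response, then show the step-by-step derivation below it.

v0:18,v1:32,v2:37,v3:42,v4:0

step 1: dist = v0:18,v1:inf,v2:inf,v3:inf,v4:0
step 2: dist = v0:18,v1:32,v2:37,v3:inf,v4:0
step 3: dist = v0:18,v1:32,v2:37,v3:42,v4:0
step 4: dist = v0:18,v1:32,v2:37,v3:42,v4:0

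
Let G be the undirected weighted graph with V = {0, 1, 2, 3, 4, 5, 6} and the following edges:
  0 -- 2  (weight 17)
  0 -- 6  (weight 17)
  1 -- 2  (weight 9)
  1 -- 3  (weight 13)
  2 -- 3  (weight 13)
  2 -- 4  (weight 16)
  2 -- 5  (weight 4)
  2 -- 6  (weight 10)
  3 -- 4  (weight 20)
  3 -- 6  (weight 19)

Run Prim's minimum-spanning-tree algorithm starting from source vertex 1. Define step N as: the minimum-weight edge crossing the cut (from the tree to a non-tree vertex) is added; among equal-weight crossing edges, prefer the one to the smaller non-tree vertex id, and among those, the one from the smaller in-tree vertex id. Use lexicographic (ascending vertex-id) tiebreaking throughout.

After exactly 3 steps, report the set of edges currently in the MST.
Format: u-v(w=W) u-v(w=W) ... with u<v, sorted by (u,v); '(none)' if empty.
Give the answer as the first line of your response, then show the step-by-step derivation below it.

1-2(w=9) 2-5(w=4) 2-6(w=10)

step 1: add edge 1-2 (w=9); MST = {1-2(w=9)}
step 2: add edge 2-5 (w=4); MST = {1-2(w=9) 2-5(w=4)}
step 3: add edge 2-6 (w=10); MST = {1-2(w=9) 2-5(w=4) 2-6(w=10)}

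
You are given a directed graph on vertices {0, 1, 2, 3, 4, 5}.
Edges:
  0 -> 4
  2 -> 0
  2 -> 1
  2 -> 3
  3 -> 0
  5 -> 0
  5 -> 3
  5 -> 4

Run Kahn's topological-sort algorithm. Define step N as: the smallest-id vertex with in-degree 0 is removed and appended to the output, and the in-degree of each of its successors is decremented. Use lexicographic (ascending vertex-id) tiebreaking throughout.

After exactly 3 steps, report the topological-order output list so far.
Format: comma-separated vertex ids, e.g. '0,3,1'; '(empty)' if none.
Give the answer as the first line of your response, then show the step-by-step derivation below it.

2,1,5

step 1: output 2; order=[2]; indeg=(2,0,0,1,2,0)
step 2: output 1; order=[2,1]; indeg=(2,0,0,1,2,0)
step 3: output 5; order=[2,1,5]; indeg=(1,0,0,0,1,0)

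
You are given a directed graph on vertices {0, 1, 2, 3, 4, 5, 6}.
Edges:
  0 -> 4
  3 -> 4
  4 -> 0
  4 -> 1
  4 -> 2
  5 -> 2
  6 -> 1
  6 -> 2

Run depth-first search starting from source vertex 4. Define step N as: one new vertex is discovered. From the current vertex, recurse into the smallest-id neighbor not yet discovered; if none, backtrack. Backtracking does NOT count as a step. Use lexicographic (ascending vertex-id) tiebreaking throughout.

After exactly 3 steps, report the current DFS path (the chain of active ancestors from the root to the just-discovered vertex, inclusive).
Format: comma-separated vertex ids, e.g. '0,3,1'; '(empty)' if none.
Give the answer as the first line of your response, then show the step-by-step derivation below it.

4,1

step 1: discover 4; path=4; order=4
step 2: discover 0; path=4>0; order=4,0
step 3: discover 1; path=4>1; order=4,0,1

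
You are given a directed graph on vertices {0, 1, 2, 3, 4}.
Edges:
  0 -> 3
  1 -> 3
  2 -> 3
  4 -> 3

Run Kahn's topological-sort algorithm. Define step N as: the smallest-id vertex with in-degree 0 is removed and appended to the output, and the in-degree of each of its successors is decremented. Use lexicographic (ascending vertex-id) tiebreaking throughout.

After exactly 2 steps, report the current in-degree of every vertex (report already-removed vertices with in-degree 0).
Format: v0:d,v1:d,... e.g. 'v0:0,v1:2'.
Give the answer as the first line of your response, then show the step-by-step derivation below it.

v0:0,v1:0,v2:0,v3:2,v4:0

step 1: output 0; order=[0]; indeg=(0,0,0,3,0)
step 2: output 1; order=[0,1]; indeg=(0,0,0,2,0)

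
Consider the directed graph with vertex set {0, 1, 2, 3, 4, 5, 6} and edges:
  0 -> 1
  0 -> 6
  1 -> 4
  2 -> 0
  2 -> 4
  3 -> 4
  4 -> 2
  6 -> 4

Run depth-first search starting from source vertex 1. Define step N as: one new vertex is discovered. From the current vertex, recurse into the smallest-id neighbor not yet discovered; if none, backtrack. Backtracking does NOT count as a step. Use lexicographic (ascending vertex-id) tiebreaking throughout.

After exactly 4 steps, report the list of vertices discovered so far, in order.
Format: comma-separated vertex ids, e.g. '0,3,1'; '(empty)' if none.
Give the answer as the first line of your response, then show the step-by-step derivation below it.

1,4,2,0

step 1: discover 1; path=1; order=1
step 2: discover 4; path=1>4; order=1,4
step 3: discover 2; path=1>4>2; order=1,4,2
step 4: discover 0; path=1>4>2>0; order=1,4,2,0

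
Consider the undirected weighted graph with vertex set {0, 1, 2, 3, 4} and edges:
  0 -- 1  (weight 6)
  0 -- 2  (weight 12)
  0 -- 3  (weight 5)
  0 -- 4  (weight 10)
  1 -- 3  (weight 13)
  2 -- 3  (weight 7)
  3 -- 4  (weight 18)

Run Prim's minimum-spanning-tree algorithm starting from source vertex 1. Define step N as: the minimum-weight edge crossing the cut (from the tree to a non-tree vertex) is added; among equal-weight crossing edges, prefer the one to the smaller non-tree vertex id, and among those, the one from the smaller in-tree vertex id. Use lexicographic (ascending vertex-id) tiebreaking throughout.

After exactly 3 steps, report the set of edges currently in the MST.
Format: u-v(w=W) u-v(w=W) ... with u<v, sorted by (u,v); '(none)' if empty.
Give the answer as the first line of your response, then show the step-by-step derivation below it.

0-1(w=6) 0-3(w=5) 2-3(w=7)

step 1: add edge 0-1 (w=6); MST = {0-1(w=6)}
step 2: add edge 0-3 (w=5); MST = {0-1(w=6) 0-3(w=5)}
step 3: add edge 2-3 (w=7); MST = {0-1(w=6) 0-3(w=5) 2-3(w=7)}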